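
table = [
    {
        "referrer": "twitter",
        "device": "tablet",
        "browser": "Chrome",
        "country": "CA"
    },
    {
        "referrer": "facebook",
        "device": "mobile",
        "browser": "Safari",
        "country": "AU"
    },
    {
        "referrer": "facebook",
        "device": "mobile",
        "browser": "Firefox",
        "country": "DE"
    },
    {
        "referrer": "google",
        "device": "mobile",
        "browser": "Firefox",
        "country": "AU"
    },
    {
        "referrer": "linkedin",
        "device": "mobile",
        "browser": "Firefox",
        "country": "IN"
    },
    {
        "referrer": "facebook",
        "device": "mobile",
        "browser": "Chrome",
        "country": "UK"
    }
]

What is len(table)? 6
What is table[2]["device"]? "mobile"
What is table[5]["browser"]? "Chrome"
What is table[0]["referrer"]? "twitter"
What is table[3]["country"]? "AU"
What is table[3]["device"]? "mobile"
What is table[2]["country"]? "DE"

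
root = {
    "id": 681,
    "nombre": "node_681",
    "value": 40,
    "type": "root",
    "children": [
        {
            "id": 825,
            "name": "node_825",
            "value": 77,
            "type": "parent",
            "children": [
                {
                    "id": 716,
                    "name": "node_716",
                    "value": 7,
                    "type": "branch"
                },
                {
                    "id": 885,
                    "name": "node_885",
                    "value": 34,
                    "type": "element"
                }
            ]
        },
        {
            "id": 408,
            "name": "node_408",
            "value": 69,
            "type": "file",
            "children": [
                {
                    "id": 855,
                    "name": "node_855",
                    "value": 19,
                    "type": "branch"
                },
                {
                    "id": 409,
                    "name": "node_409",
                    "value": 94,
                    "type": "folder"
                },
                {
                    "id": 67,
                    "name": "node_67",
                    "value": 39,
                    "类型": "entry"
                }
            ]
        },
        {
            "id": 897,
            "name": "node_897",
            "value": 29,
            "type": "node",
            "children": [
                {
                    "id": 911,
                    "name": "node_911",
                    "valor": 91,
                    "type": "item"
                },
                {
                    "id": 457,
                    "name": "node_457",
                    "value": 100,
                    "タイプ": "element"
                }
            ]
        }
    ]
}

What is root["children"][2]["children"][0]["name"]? "node_911"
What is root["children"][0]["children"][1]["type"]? "element"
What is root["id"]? 681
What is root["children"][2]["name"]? "node_897"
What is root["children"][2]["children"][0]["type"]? "item"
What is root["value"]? 40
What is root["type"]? "root"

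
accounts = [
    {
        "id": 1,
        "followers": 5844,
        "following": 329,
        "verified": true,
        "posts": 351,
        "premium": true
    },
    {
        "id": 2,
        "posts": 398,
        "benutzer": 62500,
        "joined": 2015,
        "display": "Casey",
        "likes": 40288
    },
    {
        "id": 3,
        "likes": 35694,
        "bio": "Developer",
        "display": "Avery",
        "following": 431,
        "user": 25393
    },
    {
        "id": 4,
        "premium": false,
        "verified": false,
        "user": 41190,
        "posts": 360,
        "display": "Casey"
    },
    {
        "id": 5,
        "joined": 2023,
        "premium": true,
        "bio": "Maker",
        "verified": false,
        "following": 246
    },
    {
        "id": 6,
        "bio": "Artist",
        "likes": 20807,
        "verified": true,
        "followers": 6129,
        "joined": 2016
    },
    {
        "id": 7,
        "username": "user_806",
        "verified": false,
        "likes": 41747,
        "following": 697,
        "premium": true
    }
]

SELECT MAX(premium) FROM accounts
True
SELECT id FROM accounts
[1, 2, 3, 4, 5, 6, 7]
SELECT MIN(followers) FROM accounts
5844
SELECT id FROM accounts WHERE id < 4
[1, 2, 3]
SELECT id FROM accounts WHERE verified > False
[1, 6]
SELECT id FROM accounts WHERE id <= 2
[1, 2]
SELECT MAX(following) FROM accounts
697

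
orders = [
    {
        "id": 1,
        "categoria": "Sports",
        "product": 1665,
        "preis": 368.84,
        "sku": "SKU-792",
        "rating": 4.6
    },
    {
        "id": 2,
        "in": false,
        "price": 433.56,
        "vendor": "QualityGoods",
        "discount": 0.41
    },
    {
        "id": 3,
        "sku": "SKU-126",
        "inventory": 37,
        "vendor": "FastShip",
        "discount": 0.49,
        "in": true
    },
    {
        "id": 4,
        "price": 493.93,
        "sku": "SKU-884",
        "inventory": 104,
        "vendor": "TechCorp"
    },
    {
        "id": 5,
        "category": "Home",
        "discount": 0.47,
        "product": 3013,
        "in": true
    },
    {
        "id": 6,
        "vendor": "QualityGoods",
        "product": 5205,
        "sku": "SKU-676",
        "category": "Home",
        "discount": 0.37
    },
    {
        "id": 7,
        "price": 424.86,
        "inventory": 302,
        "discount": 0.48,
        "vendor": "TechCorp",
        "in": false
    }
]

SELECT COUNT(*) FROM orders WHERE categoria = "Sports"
1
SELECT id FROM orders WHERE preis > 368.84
[]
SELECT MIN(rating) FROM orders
4.6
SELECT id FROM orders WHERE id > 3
[4, 5, 6, 7]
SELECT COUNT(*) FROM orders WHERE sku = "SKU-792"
1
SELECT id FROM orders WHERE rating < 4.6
[]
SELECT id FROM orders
[1, 2, 3, 4, 5, 6, 7]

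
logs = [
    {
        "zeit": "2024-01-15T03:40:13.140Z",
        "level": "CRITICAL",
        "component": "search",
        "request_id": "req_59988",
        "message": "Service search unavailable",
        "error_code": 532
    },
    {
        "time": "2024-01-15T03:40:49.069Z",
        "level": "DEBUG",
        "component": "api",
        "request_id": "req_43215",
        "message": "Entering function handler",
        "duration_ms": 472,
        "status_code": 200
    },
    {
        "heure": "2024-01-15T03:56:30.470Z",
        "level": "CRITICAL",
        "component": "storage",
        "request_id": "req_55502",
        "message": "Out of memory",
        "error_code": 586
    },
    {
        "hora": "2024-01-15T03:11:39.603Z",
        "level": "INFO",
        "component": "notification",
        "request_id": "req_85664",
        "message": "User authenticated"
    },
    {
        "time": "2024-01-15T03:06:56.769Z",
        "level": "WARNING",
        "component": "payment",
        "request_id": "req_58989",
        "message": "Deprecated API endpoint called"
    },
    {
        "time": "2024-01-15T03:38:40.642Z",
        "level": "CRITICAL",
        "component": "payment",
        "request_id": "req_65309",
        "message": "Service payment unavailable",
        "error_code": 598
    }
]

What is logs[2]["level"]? "CRITICAL"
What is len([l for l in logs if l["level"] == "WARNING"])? 1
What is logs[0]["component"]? "search"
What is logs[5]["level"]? "CRITICAL"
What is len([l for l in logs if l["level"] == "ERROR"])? 0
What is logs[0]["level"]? "CRITICAL"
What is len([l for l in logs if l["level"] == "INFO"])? 1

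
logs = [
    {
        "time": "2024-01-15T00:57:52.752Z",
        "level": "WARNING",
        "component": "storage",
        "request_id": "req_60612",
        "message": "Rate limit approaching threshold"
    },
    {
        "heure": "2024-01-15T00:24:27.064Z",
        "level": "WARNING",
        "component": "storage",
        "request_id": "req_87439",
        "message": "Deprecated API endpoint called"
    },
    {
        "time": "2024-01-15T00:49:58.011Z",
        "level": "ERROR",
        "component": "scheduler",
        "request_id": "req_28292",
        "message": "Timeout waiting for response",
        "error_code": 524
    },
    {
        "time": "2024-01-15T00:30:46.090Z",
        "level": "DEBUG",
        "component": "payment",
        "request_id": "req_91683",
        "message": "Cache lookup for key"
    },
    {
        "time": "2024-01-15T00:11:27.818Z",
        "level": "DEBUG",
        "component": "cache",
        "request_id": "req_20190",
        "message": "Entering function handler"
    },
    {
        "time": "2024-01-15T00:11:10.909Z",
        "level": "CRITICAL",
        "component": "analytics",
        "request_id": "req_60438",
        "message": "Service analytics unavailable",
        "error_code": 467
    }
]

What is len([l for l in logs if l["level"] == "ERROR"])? 1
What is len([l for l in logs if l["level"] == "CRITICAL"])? 1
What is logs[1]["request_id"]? "req_87439"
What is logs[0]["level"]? "WARNING"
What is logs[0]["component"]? "storage"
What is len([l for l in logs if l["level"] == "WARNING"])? 2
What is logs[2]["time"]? "2024-01-15T00:49:58.011Z"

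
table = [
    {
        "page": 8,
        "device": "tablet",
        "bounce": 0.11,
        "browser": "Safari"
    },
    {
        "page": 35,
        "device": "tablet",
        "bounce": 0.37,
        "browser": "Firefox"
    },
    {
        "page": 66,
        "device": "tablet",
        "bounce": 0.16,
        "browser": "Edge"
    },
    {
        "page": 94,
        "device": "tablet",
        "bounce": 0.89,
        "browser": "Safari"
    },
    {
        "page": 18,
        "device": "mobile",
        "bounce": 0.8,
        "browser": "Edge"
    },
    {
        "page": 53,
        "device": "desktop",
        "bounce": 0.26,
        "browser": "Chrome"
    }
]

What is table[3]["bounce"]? 0.89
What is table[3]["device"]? "tablet"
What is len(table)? 6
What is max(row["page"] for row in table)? 94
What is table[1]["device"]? "tablet"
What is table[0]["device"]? "tablet"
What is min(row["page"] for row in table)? 8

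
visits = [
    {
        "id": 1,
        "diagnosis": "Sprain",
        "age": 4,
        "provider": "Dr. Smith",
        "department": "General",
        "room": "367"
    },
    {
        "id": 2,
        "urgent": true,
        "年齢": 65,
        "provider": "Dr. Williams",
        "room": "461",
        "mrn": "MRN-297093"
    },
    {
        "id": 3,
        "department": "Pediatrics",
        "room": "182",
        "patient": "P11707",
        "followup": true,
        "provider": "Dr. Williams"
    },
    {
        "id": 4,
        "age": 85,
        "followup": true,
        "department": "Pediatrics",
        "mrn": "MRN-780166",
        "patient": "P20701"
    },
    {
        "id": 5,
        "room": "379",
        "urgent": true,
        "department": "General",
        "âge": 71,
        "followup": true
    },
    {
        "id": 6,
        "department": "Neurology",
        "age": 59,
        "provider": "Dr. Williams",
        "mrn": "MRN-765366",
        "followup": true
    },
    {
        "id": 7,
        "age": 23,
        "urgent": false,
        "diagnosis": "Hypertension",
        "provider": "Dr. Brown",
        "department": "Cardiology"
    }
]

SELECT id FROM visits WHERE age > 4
[4, 6, 7]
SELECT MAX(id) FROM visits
7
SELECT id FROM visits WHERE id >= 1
[1, 2, 3, 4, 5, 6, 7]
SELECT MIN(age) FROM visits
4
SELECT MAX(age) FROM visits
85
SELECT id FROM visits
[1, 2, 3, 4, 5, 6, 7]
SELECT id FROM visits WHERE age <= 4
[1]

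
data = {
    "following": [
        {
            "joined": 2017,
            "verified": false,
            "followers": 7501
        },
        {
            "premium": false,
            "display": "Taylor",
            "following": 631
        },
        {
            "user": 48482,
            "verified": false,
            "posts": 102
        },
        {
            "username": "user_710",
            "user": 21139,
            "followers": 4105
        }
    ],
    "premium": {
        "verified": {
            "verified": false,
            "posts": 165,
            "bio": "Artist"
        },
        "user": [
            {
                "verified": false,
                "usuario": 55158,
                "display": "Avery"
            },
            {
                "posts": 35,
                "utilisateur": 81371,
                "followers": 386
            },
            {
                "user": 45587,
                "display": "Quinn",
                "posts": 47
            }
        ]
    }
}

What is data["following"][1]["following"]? 631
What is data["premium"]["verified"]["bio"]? "Artist"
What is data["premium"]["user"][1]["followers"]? 386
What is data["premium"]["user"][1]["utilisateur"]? 81371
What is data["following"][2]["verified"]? False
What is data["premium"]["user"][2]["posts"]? 47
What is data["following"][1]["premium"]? False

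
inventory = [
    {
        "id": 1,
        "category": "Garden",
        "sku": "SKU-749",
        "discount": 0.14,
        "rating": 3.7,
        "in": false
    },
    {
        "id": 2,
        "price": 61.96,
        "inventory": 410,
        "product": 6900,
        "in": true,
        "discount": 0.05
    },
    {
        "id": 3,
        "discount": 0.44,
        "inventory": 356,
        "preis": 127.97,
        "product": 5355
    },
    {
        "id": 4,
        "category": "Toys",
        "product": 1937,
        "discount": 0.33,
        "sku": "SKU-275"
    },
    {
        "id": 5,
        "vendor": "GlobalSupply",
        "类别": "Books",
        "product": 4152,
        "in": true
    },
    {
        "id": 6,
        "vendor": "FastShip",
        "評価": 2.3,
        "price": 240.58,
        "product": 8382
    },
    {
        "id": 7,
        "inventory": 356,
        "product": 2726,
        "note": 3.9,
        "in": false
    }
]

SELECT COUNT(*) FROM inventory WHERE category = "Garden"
1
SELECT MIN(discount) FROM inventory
0.05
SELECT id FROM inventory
[1, 2, 3, 4, 5, 6, 7]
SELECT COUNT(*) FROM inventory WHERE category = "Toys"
1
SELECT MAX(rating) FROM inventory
3.7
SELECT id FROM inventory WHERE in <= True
[1, 2, 5, 7]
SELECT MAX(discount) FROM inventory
0.44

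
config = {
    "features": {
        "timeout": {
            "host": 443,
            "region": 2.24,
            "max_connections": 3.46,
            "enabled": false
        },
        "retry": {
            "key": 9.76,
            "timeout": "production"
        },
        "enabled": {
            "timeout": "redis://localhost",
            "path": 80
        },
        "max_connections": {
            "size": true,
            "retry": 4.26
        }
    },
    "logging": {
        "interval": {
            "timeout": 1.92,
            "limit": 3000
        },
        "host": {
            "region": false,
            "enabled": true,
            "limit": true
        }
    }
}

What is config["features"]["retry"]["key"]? 9.76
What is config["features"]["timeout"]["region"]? 2.24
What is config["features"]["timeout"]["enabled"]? False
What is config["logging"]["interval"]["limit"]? 3000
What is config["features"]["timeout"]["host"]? 443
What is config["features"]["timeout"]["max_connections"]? 3.46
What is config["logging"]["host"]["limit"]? True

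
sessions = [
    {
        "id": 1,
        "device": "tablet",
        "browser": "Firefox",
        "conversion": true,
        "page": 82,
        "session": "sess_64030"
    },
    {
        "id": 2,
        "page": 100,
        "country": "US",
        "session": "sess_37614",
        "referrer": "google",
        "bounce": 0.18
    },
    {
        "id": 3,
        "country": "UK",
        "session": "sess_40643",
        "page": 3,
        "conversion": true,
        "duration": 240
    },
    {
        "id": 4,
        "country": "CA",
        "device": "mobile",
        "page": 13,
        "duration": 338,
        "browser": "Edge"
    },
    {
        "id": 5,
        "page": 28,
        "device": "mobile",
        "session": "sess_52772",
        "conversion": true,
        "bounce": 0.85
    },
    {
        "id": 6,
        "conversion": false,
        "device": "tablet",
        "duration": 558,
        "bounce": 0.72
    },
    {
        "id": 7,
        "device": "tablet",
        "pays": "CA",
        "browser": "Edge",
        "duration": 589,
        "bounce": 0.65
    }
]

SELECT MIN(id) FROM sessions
1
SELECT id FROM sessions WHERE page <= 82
[1, 3, 4, 5]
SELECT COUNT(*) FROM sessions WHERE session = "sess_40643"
1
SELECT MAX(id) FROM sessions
7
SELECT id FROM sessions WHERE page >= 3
[1, 2, 3, 4, 5]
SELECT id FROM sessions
[1, 2, 3, 4, 5, 6, 7]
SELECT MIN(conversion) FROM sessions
False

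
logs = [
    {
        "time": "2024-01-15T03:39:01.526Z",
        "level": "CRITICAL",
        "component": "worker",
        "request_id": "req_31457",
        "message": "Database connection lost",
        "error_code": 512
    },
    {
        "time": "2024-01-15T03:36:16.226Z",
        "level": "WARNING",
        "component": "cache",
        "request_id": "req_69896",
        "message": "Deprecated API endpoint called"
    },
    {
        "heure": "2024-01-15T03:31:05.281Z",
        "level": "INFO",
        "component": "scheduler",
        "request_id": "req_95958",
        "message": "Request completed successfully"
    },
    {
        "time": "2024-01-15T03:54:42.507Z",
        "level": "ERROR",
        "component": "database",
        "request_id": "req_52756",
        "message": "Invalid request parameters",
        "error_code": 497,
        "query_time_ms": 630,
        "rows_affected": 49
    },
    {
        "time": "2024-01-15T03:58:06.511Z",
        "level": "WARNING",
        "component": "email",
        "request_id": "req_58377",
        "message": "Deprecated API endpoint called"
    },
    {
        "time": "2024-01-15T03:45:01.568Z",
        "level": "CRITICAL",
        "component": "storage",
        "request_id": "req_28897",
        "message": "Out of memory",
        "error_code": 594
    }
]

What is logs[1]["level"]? "WARNING"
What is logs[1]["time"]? "2024-01-15T03:36:16.226Z"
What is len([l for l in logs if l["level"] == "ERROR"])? 1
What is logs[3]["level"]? "ERROR"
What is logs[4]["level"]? "WARNING"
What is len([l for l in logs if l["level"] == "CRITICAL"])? 2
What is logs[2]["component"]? "scheduler"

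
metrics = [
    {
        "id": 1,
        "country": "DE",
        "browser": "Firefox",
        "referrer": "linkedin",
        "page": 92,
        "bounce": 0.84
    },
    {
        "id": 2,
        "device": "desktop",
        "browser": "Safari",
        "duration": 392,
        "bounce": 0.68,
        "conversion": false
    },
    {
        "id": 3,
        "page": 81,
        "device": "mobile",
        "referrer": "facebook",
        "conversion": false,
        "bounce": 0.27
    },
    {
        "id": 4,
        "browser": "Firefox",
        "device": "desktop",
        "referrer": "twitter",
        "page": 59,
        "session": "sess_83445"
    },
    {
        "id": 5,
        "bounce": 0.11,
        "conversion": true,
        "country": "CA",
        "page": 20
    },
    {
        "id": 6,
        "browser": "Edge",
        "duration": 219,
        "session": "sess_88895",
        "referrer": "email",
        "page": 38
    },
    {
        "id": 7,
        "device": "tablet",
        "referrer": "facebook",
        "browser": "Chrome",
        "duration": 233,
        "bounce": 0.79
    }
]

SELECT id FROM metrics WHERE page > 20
[1, 3, 4, 6]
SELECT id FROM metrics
[1, 2, 3, 4, 5, 6, 7]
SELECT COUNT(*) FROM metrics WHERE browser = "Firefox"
2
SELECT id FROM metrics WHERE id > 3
[4, 5, 6, 7]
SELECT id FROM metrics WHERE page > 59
[1, 3]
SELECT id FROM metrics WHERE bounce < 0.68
[3, 5]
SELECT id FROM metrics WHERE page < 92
[3, 4, 5, 6]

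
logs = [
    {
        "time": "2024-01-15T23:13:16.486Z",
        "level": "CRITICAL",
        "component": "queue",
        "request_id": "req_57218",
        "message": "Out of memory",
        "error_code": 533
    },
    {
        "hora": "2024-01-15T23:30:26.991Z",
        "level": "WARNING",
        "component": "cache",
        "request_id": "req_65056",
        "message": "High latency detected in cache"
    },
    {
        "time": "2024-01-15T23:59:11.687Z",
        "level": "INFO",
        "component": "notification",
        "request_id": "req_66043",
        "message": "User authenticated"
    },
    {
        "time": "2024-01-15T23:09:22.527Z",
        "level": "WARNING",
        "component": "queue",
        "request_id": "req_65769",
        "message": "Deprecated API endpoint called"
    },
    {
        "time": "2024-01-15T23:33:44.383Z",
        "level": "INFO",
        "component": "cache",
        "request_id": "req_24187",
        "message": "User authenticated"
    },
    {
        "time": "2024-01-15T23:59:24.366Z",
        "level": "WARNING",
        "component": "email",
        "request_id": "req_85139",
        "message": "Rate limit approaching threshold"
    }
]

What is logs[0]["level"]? "CRITICAL"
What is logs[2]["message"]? "User authenticated"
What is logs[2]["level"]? "INFO"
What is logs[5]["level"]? "WARNING"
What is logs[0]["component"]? "queue"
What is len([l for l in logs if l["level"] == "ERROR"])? 0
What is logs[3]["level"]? "WARNING"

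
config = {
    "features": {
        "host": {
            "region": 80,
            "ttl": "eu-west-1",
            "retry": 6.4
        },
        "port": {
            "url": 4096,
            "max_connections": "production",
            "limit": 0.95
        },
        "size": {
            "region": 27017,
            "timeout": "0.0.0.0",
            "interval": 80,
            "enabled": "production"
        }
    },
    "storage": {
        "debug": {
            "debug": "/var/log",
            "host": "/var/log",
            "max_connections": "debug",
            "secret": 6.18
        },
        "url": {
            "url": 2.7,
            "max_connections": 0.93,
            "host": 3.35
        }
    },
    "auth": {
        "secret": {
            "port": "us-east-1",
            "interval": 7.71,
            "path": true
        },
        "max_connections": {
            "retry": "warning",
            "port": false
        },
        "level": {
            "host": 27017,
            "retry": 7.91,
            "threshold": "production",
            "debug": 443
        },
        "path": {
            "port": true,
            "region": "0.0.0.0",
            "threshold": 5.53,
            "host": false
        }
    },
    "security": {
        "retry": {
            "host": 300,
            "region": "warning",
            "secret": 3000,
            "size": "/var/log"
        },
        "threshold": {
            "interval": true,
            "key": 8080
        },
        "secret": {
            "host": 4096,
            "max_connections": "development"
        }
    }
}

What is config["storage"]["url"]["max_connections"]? 0.93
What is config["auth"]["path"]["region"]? "0.0.0.0"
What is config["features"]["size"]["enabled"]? "production"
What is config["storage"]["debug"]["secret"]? 6.18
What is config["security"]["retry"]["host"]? 300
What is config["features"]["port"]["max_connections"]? "production"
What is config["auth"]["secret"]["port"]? "us-east-1"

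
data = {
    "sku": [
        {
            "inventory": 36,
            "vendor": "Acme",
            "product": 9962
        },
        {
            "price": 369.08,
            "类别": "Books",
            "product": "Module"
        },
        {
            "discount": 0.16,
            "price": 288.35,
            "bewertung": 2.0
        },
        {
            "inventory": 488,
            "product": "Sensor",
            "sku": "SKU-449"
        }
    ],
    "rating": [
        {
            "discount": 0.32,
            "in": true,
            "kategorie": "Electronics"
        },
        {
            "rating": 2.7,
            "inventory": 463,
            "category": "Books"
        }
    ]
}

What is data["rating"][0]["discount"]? 0.32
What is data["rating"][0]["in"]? True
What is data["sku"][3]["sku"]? "SKU-449"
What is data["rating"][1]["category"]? "Books"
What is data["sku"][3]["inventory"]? 488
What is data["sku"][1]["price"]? 369.08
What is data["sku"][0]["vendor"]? "Acme"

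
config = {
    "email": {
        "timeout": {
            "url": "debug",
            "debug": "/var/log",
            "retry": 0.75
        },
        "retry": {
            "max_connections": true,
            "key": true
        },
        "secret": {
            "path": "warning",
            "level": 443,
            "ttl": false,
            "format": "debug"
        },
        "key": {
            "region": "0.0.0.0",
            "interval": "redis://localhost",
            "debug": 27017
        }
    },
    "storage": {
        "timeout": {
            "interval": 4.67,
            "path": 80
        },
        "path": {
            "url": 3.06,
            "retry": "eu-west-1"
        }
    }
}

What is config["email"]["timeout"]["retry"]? 0.75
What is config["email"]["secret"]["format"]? "debug"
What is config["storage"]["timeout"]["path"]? 80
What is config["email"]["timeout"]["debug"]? "/var/log"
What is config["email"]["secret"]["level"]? 443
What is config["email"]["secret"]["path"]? "warning"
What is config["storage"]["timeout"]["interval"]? 4.67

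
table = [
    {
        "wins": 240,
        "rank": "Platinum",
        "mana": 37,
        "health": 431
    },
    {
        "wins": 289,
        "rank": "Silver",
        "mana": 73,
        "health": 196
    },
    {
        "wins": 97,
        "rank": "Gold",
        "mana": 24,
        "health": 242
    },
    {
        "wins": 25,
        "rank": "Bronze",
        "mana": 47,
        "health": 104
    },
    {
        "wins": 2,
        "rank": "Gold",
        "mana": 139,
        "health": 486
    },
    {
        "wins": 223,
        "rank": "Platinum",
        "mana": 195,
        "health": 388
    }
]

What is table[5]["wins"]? 223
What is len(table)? 6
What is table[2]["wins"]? 97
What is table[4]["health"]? 486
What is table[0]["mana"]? 37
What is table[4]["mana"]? 139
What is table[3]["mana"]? 47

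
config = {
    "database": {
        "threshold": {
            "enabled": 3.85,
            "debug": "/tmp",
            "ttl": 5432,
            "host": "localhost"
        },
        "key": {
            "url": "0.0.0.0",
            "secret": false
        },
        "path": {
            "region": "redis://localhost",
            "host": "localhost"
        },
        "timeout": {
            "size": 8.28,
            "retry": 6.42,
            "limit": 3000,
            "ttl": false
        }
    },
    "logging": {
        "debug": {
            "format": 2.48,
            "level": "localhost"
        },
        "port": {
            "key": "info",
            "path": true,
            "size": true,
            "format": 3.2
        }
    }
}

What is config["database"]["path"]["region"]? "redis://localhost"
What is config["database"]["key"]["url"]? "0.0.0.0"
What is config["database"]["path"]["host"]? "localhost"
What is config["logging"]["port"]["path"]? True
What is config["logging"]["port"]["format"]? 3.2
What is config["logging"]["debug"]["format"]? 2.48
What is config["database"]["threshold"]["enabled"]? 3.85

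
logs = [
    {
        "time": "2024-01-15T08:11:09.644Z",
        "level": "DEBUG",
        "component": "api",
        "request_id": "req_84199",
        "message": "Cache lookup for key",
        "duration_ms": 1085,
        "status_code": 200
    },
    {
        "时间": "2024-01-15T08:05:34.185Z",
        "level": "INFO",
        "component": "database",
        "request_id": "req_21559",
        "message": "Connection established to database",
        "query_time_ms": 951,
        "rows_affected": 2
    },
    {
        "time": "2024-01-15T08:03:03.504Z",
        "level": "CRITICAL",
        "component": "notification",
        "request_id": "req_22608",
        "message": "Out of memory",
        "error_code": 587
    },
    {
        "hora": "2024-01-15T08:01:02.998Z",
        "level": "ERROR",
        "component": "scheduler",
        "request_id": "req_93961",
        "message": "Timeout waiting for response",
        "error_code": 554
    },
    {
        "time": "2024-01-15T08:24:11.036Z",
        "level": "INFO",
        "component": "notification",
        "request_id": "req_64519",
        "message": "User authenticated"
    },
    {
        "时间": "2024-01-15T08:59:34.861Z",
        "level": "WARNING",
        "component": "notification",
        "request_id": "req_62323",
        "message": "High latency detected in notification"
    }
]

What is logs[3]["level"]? "ERROR"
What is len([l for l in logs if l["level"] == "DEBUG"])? 1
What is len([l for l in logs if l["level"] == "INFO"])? 2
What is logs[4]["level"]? "INFO"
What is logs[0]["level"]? "DEBUG"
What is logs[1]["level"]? "INFO"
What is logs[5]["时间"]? "2024-01-15T08:59:34.861Z"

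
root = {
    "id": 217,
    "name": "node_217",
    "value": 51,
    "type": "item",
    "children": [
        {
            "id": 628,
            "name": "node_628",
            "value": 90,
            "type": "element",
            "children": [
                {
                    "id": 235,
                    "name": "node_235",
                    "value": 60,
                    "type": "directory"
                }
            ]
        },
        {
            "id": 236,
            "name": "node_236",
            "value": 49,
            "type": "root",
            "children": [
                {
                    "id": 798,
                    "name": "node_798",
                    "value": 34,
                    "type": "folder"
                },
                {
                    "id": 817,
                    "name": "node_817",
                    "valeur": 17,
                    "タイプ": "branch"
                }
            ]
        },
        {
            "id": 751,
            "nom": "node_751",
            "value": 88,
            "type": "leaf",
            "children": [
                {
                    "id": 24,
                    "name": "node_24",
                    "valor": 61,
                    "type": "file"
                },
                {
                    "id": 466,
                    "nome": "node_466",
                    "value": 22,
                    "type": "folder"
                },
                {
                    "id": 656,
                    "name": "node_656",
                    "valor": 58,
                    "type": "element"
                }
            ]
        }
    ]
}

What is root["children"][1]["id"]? 236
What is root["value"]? 51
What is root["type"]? "item"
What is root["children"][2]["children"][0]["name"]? "node_24"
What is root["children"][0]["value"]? 90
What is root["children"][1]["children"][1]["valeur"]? 17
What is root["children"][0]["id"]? 628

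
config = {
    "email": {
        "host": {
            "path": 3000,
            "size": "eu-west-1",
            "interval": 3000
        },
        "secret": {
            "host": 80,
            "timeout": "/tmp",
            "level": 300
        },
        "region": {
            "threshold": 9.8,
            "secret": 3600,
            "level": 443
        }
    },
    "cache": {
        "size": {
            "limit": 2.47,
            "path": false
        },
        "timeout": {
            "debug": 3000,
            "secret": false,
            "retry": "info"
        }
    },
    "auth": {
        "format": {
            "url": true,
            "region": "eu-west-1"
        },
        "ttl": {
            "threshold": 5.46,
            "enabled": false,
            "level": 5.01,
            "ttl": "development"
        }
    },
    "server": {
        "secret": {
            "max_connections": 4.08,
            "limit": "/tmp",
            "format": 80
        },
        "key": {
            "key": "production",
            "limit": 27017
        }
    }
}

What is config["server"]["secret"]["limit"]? "/tmp"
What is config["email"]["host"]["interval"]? 3000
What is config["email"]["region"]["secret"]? 3600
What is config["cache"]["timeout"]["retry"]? "info"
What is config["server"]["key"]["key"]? "production"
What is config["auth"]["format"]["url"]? True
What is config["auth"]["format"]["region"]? "eu-west-1"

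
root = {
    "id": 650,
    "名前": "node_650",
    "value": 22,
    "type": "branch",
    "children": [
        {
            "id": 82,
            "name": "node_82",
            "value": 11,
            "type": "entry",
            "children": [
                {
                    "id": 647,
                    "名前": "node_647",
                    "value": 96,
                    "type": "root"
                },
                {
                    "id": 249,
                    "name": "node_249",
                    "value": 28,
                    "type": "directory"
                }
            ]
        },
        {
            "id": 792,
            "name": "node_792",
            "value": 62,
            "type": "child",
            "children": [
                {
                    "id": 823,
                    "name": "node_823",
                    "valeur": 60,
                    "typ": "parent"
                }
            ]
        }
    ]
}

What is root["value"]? 22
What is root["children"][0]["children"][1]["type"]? "directory"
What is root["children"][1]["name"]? "node_792"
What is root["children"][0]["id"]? 82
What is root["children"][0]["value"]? 11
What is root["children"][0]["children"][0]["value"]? 96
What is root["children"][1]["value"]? 62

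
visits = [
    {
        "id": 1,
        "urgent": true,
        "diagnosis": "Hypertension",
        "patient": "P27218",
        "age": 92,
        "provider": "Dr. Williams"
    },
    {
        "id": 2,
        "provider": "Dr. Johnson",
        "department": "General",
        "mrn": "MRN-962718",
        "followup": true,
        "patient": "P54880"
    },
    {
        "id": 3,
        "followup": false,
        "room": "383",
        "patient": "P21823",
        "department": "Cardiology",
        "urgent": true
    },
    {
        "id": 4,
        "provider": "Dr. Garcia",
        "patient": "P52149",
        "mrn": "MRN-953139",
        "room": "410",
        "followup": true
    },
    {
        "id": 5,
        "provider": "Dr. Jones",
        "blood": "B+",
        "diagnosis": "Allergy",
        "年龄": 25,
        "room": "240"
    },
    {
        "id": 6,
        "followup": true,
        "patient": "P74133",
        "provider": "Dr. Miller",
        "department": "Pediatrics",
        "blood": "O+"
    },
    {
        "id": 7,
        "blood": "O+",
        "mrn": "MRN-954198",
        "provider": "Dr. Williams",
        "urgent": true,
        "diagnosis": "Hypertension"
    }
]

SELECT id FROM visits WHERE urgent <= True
[1, 3, 7]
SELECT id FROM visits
[1, 2, 3, 4, 5, 6, 7]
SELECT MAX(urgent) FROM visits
True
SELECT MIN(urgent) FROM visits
True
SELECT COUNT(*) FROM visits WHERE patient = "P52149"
1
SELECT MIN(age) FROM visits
92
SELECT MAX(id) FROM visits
7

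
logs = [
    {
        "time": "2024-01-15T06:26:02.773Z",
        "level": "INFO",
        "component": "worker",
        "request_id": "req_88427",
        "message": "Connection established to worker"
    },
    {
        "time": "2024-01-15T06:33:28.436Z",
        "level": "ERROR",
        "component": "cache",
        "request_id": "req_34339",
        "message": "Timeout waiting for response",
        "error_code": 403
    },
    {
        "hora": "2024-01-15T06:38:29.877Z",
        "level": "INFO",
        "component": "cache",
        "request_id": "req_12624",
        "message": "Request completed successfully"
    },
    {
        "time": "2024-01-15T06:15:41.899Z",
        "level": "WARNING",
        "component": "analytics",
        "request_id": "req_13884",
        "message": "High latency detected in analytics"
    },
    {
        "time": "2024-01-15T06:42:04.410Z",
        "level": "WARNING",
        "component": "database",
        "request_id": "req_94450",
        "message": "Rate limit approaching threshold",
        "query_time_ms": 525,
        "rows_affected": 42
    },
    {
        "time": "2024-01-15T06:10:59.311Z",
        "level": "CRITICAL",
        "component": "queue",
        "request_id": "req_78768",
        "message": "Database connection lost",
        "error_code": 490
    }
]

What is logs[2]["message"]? "Request completed successfully"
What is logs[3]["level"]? "WARNING"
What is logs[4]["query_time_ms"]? 525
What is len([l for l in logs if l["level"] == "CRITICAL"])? 1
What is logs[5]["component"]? "queue"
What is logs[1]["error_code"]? 403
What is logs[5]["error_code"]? 490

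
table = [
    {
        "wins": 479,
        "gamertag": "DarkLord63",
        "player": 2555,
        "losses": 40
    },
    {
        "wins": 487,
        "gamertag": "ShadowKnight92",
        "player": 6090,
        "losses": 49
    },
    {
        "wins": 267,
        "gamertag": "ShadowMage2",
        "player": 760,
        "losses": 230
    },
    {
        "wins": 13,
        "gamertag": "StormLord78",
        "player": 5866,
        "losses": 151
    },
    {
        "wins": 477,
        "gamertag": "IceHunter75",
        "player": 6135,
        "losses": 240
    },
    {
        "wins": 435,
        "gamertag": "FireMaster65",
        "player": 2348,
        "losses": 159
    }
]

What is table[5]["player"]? 2348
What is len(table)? 6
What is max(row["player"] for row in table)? 6135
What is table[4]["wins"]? 477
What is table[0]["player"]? 2555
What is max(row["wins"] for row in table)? 487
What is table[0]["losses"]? 40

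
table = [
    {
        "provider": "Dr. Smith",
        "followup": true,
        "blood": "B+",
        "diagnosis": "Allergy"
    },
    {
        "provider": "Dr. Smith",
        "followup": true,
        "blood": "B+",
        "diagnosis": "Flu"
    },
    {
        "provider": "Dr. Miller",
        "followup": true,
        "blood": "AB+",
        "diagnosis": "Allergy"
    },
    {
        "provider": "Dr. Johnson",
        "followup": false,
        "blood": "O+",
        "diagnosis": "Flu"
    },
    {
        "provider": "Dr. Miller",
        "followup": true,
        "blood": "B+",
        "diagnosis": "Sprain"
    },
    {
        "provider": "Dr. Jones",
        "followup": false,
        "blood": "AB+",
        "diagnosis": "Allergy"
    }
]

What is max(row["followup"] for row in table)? True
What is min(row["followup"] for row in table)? False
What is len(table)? 6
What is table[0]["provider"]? "Dr. Smith"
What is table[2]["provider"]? "Dr. Miller"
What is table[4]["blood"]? "B+"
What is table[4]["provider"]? "Dr. Miller"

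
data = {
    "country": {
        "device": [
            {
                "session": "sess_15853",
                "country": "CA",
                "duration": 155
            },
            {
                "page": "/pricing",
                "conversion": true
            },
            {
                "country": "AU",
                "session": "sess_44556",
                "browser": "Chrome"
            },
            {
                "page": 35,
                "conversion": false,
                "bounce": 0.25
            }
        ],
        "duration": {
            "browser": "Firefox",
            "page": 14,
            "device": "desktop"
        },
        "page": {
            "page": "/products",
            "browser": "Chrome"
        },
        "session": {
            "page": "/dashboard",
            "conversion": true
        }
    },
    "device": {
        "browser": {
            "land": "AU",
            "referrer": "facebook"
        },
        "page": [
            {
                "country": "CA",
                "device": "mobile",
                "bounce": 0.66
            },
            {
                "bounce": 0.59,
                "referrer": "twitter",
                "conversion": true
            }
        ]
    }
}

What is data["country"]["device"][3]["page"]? 35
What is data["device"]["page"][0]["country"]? "CA"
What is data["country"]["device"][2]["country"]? "AU"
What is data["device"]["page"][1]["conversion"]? True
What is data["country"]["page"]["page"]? "/products"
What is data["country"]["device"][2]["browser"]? "Chrome"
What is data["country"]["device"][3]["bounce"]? 0.25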